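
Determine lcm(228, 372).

7068

gcd first: 372 = 1·228 + 144; 228 = 1·144 + 84; 144 = 1·84 + 60; 84 = 1·60 + 24; 60 = 2·24 + 12; 24 = 2·12 + 0 → gcd = 12
lcm = 228·372/gcd = 84816/12 = 7068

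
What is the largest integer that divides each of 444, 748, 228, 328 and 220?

444 = 2² · 3 · 37; 748 = 2² · 11 · 17; 228 = 2² · 3 · 19; 328 = 2³ · 41; 220 = 2² · 5 · 11
gcd takes min exponent of each prime: 2² = 4

4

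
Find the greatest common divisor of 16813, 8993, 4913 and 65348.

17

16813 = 17 · 23 · 43; 8993 = 17 · 23²; 4913 = 17³; 65348 = 2² · 17 · 31²
gcd takes min exponent of each prime: 17 = 17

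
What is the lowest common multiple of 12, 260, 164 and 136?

12 = 2² · 3; 260 = 2² · 5 · 13; 164 = 2² · 41; 136 = 2³ · 17
lcm takes max exponent of each prime: 2³ · 3 · 5 · 13 · 17 · 41 = 1087320

1087320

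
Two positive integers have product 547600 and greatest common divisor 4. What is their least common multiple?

136900

For any two positive integers, gcd × lcm equals their product. Hence lcm = 547600 / 4 = 136900.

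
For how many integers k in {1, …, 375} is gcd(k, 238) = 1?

238 = 2·7·17. Inclusion–exclusion on these primes:
375 − ⌊375/2⌋ − ⌊375/7⌋ − ⌊375/17⌋ + ⌊375/14⌋ + ⌊375/34⌋ + ⌊375/119⌋ − ⌊375/238⌋ = 152

152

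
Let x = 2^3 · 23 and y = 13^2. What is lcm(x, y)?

max exponent per prime: 2^3 · 13^2 · 23 = 31096

31096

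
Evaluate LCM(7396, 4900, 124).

7396 = 2² · 43²; 4900 = 2² · 5² · 7²; 124 = 2² · 31
lcm takes max exponent of each prime: 2² · 5² · 7² · 31 · 43² = 280863100

280863100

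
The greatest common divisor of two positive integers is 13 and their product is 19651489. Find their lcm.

1511653

Since gcd(u,v)·lcm(u,v) = uv, lcm = 19651489/13 = 1511653.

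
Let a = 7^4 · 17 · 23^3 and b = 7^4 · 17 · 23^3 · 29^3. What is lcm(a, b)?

max exponent per prime: 7^4 · 17 · 23^3 · 29^3 = 12112075886771

12112075886771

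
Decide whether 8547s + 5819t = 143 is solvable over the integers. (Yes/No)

Yes

gcd(8547, 5819): 8547 = 1·5819 + 2728; 5819 = 2·2728 + 363; 2728 = 7·363 + 187; 363 = 1·187 + 176; 187 = 1·176 + 11; 176 = 16·11 + 0 → 11
11 divides 143, so a solution exists.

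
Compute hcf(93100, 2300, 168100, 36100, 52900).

100

93100 = 2² · 5² · 7² · 19; 2300 = 2² · 5² · 23; 168100 = 2² · 5² · 41²; 36100 = 2² · 5² · 19²; 52900 = 2² · 5² · 23²
gcd takes min exponent of each prime: 2² · 5² = 100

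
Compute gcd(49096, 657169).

49096 = 2³ · 17 · 19²
657169 = 17 · 29 · 31 · 43
Common: 17 = 17

17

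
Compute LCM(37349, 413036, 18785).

37349 = 13³ · 17; 413036 = 2² · 13³ · 47; 18785 = 5 · 13 · 17²
lcm takes max exponent of each prime: 2² · 5 · 13³ · 17² · 47 = 596837020

596837020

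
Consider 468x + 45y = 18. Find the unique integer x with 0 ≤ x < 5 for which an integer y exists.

Reduce mod 45: 468x ≡ 18 (mod 45). With g = gcd(468, 45) = 9 dividing 18, divide through: 52x ≡ 2 (mod 5).
Since gcd(52, 5) = 1, x ≡ 2·(52)⁻¹ ≡ 1 (mod 5). Smallest non-negative: 1.

1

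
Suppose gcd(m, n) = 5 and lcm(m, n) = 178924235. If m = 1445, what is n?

619115

Using mn = gcd(m,n)·lcm(m,n) = 5·178924235 = 894621175, we get n = 894621175/1445 = 619115.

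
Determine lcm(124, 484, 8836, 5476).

124 = 2² · 31; 484 = 2² · 11²; 8836 = 2² · 47²; 5476 = 2² · 37²
lcm takes max exponent of each prime: 2² · 11² · 31 · 37² · 47² = 45373911484

45373911484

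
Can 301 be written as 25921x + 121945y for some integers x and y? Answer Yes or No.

Yes

By Bézout, 25921x + 121945y = 301 has integer solutions iff gcd(25921, 121945) | 301.
Euclid: 121945 = 4·25921 + 18261; 25921 = 1·18261 + 7660; 18261 = 2·7660 + 2941; 7660 = 2·2941 + 1778; 2941 = 1·1778 + 1163; 1778 = 1·1163 + 615; 1163 = 1·615 + 548; 615 = 1·548 + 67; 548 = 8·67 + 12; 67 = 5·12 + 7; 12 = 1·7 + 5; 7 = 1·5 + 2; 5 = 2·2 + 1; 2 = 2·1 + 0. gcd = 1; 301 mod 1 = 0. Yes.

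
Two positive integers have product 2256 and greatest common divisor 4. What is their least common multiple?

564

For any two positive integers, gcd × lcm equals their product. Hence lcm = 2256 / 4 = 564.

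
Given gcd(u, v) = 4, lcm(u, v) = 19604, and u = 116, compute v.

676

Using uv = gcd(u,v)·lcm(u,v) = 4·19604 = 78416, we get v = 78416/116 = 676.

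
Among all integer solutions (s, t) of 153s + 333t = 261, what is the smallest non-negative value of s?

30

gcd(153, 333) = 9 (Euclid: 333 = 2·153 + 27; 153 = 5·27 + 18; 27 = 1·18 + 9; 18 = 2·9 + 0), and 9 | 261.
Extended Euclid: 153·(-13) + 333·(6) = 9. Scale by 29: s₀ = -377.
General solution s = s₀ + 37k; reducing mod 37 gives s = 30 (and t = -13).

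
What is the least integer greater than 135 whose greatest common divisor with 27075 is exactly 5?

140

27075 = 5·5415. Any m with gcd(m, 27075) = 5 is a multiple of 5, say 5s, with s coprime to 5415.
Need s > 135/5, so s ≥ 28. First s ≥ 28 with gcd(s, 5415) = 1 is s = 28. Thus m = 5·28 = 140.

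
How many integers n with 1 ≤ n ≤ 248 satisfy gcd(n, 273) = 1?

273 = 3·7·13. Inclusion–exclusion on these primes:
248 − ⌊248/3⌋ − ⌊248/7⌋ − ⌊248/13⌋ + ⌊248/21⌋ + ⌊248/39⌋ + ⌊248/91⌋ − ⌊248/273⌋ = 131

131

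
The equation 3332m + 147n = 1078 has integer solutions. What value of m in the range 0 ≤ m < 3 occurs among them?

Euclid: 3332 = 22·147 + 98; 147 = 1·98 + 49; 98 = 2·49 + 0 → gcd = 49; 1078 = 49·22.
Back-substitution yields 3332·(-1) + 147·(23) = 49, so one solution is m = -1·22 = -22, n = 23·22 = 506.
Solutions in m differ by 147/49 = 3; the one in [0, 3) is -22 mod 3 = 2.

2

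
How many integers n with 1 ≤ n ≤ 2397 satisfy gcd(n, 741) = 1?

741 = 3·13·19. Inclusion–exclusion on these primes:
2397 − ⌊2397/3⌋ − ⌊2397/13⌋ − ⌊2397/19⌋ + ⌊2397/39⌋ + ⌊2397/57⌋ + ⌊2397/247⌋ − ⌊2397/741⌋ = 1397

1397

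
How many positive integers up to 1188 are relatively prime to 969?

969 = 3·17·19. Inclusion–exclusion on these primes:
1188 − ⌊1188/3⌋ − ⌊1188/17⌋ − ⌊1188/19⌋ + ⌊1188/51⌋ + ⌊1188/57⌋ + ⌊1188/323⌋ − ⌊1188/969⌋ = 706

706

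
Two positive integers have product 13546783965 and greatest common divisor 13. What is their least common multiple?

1042060305

Since gcd(a,b)·lcm(a,b) = ab, lcm = 13546783965/13 = 1042060305.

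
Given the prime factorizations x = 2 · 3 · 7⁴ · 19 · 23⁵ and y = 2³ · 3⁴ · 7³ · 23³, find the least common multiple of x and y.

max exponent per prime: 2³ · 3⁴ · 7⁴ · 19 · 23⁵ = 190265456293416

190265456293416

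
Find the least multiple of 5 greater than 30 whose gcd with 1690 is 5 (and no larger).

gcd(a, 1690) = 5 forces 5 | a; write a = 5s. Then gcd(5s, 5·338) = 5·gcd(s, 338), so need gcd(s, 338) = 1.
5s > 30 gives s ≥ 7. The least s ≥ 7 coprime to 338 is 7, so a = 5·7 = 35.

35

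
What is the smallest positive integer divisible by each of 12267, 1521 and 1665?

12267 = 3² · 29 · 47; 1521 = 3² · 13²; 1665 = 3² · 5 · 37
lcm takes max exponent of each prime: 3² · 5 · 13² · 29 · 37 · 47 = 383527755

383527755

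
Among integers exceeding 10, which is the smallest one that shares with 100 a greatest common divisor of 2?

14

Multiples of 2 above 10: 2·6, 2·7, … . Need the cofactor coprime to 100/2 = 50.
Checking s = 6, 7, … the first with gcd(s, 50) = 1 is s = 7, giving 14.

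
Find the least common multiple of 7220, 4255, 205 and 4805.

7220 = 2² · 5 · 19²; 4255 = 5 · 23 · 37; 205 = 5 · 41; 4805 = 5 · 31²
lcm takes max exponent of each prime: 2² · 5 · 19² · 23 · 31² · 37 · 41 = 242088412220

242088412220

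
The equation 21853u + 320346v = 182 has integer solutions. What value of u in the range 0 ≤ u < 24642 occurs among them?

gcd(21853, 320346) = 13 (Euclid: 320346 = 14·21853 + 14404; 21853 = 1·14404 + 7449; 14404 = 1·7449 + 6955; 7449 = 1·6955 + 494; 6955 = 14·494 + 39; 494 = 12·39 + 26; 39 = 1·26 + 13; 26 = 2·13 + 0), and 13 | 182.
Extended Euclid: 21853·(-8429) + 320346·(575) = 13. Scale by 14: u₀ = -118006.
General solution u = u₀ + 24642t; reducing mod 24642 gives u = 5204 (and v = -355).

5204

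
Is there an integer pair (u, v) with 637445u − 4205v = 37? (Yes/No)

By Bézout, 637445u − 4205v = 37 has integer solutions iff gcd(637445, 4205) | 37.
Euclid: 637445 = 151·4205 + 2490; 4205 = 1·2490 + 1715; 2490 = 1·1715 + 775; 1715 = 2·775 + 165; 775 = 4·165 + 115; 165 = 1·115 + 50; 115 = 2·50 + 15; 50 = 3·15 + 5; 15 = 3·5 + 0. gcd = 5; 37 mod 5 = 2. No.

No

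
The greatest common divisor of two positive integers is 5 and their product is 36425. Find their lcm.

7285

For any two positive integers, gcd × lcm equals their product. Hence lcm = 36425 / 5 = 7285.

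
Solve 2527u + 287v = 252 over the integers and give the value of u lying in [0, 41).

16

Euclid: 2527 = 8·287 + 231; 287 = 1·231 + 56; 231 = 4·56 + 7; 56 = 8·7 + 0 → gcd = 7; 252 = 7·36.
Back-substitution yields 2527·(5) + 287·(-44) = 7, so one solution is u = 5·36 = 180, v = -44·36 = -1584.
Solutions in u differ by 287/7 = 41; the one in [0, 41) is 180 mod 41 = 16.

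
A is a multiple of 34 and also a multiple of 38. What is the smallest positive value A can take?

646

gcd first: 38 = 1·34 + 4; 34 = 8·4 + 2; 4 = 2·2 + 0 → gcd = 2
lcm = 34·38/gcd = 1292/2 = 646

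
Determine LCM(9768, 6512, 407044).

180727536

lcm(9768, 6512) = 9768·6512/gcd = 63609216/3256 = 19536
lcm(19536, 407044) = 19536·407044/gcd = 7952011584/44 = 180727536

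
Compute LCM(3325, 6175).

43225

3325 = 5² · 7 · 19; 6175 = 5² · 13 · 19
max exponents: 5² · 7 · 13 · 19 = 43225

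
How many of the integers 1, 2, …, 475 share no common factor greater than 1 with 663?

277

663 = 3·13·17. Inclusion–exclusion on these primes:
475 − ⌊475/3⌋ − ⌊475/13⌋ − ⌊475/17⌋ + ⌊475/39⌋ + ⌊475/51⌋ + ⌊475/221⌋ − ⌊475/663⌋ = 277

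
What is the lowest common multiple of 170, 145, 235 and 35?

170 = 2 · 5 · 17; 145 = 5 · 29; 235 = 5 · 47; 35 = 5 · 7
lcm takes max exponent of each prime: 2 · 5 · 7 · 17 · 29 · 47 = 1621970

1621970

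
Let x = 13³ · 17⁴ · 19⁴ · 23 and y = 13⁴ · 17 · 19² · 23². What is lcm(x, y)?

164452004172473329

max exponent per prime: 13⁴ · 17⁴ · 19⁴ · 23² = 164452004172473329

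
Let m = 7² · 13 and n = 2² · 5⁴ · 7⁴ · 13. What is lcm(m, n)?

78032500

max exponent per prime: 2² · 5⁴ · 7⁴ · 13 = 78032500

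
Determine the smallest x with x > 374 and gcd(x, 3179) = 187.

561

gcd(x, 3179) = 187 forces 187 | x; write x = 187s. Then gcd(187s, 187·17) = 187·gcd(s, 17), so need gcd(s, 17) = 1.
187s > 374 gives s ≥ 3. The least s ≥ 3 coprime to 17 is 3, so x = 187·3 = 561.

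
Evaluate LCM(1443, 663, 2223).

1443 = 3 · 13 · 37; 663 = 3 · 13 · 17; 2223 = 3² · 13 · 19
lcm takes max exponent of each prime: 3² · 13 · 17 · 19 · 37 = 1398267

1398267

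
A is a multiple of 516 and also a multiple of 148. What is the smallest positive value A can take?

516 = 2² · 3 · 43; 148 = 2² · 37
max exponents: 2² · 3 · 37 · 43 = 19092

19092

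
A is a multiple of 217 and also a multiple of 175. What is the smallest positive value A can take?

gcd first: 217 = 1·175 + 42; 175 = 4·42 + 7; 42 = 6·7 + 0 → gcd = 7
lcm = 217·175/gcd = 37975/7 = 5425

5425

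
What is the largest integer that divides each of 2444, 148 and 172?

4

gcd(2444, 148): 2444 = 16·148 + 76; 148 = 1·76 + 72; 76 = 1·72 + 4; 72 = 18·4 + 0 → 4
gcd(4, 172): 172 = 43·4 + 0 → 4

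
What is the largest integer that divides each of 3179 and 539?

3179 = 11 · 17²
539 = 7² · 11
Common: 11 = 11

11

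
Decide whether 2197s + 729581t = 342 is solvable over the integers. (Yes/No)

Yes

By Bézout, 2197s + 729581t = 342 has integer solutions iff gcd(2197, 729581) | 342.
Euclid: 729581 = 332·2197 + 177; 2197 = 12·177 + 73; 177 = 2·73 + 31; 73 = 2·31 + 11; 31 = 2·11 + 9; 11 = 1·9 + 2; 9 = 4·2 + 1; 2 = 2·1 + 0. gcd = 1; 342 mod 1 = 0. Yes.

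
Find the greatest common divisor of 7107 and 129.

Euclid: 7107 = 55·129 + 12; 129 = 10·12 + 9; 12 = 1·9 + 3; 9 = 3·3 + 0. Last nonzero remainder: 3.

3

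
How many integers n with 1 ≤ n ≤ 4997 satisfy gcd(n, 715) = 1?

3354

715 = 5·11·13. Inclusion–exclusion on these primes:
4997 − ⌊4997/5⌋ − ⌊4997/11⌋ − ⌊4997/13⌋ + ⌊4997/55⌋ + ⌊4997/65⌋ + ⌊4997/143⌋ − ⌊4997/715⌋ = 3354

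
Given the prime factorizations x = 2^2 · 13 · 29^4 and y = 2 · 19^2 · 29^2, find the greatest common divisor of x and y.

1682

min exponent per shared prime: 2 · 29^2 = 1682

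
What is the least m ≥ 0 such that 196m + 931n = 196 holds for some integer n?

Reduce mod 931: 196m ≡ 196 (mod 931). With g = gcd(196, 931) = 49 dividing 196, divide through: 4m ≡ 4 (mod 19).
Since gcd(4, 19) = 1, m ≡ 4·(4)⁻¹ ≡ 1 (mod 19). Smallest non-negative: 1.

1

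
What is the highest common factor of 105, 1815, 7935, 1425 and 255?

105 = 3 · 5 · 7; 1815 = 3 · 5 · 11²; 7935 = 3 · 5 · 23²; 1425 = 3 · 5² · 19; 255 = 3 · 5 · 17
gcd takes min exponent of each prime: 3 · 5 = 15

15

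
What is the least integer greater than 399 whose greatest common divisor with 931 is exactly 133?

931 = 133·7. Any k with gcd(k, 931) = 133 is a multiple of 133, say 133s, with s coprime to 7.
Need s > 399/133, so s ≥ 4. First s ≥ 4 with gcd(s, 7) = 1 is s = 4. Thus k = 133·4 = 532.

532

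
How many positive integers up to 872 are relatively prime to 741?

509

741 = 3·13·19. Inclusion–exclusion on these primes:
872 − ⌊872/3⌋ − ⌊872/13⌋ − ⌊872/19⌋ + ⌊872/39⌋ + ⌊872/57⌋ + ⌊872/247⌋ − ⌊872/741⌋ = 509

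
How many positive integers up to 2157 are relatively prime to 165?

Prime factors of 165: 3, 5, 11. Count integers ≤ 2157 divisible by none of them.
By inclusion–exclusion: 2157 − ⌊2157/3⌋ − ⌊2157/5⌋ − ⌊2157/11⌋ + ⌊2157/15⌋ + ⌊2157/33⌋ + ⌊2157/55⌋ − ⌊2157/165⌋ = 1045.

1045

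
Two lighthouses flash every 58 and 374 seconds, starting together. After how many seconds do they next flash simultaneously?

gcd first: 374 = 6·58 + 26; 58 = 2·26 + 6; 26 = 4·6 + 2; 6 = 3·2 + 0 → gcd = 2
lcm = 58·374/gcd = 21692/2 = 10846

10846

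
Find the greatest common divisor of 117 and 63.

Euclid: 117 = 1·63 + 54; 63 = 1·54 + 9; 54 = 6·9 + 0. Last nonzero remainder: 9.

9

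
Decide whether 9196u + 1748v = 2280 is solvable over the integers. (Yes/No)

Yes

By Bézout, 9196u + 1748v = 2280 has integer solutions iff gcd(9196, 1748) | 2280.
Euclid: 9196 = 5·1748 + 456; 1748 = 3·456 + 380; 456 = 1·380 + 76; 380 = 5·76 + 0. gcd = 76; 2280 mod 76 = 0. Yes.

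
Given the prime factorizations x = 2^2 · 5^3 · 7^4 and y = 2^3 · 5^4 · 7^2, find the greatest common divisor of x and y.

min exponent per shared prime: 2^2 · 5^3 · 7^2 = 24500

24500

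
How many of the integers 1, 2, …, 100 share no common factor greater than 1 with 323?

90

323 = 17·19. Inclusion–exclusion on these primes:
100 − ⌊100/17⌋ − ⌊100/19⌋ + ⌊100/323⌋ = 90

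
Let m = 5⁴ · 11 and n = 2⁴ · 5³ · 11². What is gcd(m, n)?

1375

min exponent per shared prime: 5³ · 11 = 1375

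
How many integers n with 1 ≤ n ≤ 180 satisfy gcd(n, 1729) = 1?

1729 = 7·13·19. Inclusion–exclusion on these primes:
180 − ⌊180/7⌋ − ⌊180/13⌋ − ⌊180/19⌋ + ⌊180/91⌋ + ⌊180/133⌋ + ⌊180/247⌋ − ⌊180/1729⌋ = 135

135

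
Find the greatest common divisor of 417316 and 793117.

361

Euclid: 793117 = 1·417316 + 375801; 417316 = 1·375801 + 41515; 375801 = 9·41515 + 2166; 41515 = 19·2166 + 361; 2166 = 6·361 + 0. Last nonzero remainder: 361.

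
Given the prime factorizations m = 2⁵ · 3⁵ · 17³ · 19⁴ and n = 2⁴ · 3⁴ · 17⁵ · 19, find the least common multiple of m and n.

max exponent per prime: 2⁵ · 3⁵ · 17⁵ · 19⁴ = 1438849143538272

1438849143538272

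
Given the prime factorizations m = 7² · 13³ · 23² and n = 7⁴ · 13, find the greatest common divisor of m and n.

637

min exponent per shared prime: 7² · 13 = 637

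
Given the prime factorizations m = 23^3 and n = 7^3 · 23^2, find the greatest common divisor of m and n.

529

min exponent per shared prime: 23^2 = 529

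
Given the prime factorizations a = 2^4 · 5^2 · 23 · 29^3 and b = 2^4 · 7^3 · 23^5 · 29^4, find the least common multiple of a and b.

624575987156147600

max exponent per prime: 2^4 · 5^2 · 7^3 · 23^5 · 29^4 = 624575987156147600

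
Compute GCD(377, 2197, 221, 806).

13

377 = 13 · 29; 2197 = 13³; 221 = 13 · 17; 806 = 2 · 13 · 31
gcd takes min exponent of each prime: 13 = 13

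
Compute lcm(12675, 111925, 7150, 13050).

lcm(12675, 111925) = 12675·111925/gcd = 1418649375/25 = 56745975
lcm(56745975, 7150) = 56745975·7150/gcd = 405733721250/3575 = 113491950
lcm(113491950, 13050) = 113491950·13050/gcd = 1481069947500/150 = 9873799650

9873799650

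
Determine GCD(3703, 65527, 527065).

3703 = 7 · 23²; 65527 = 7 · 11 · 23 · 37; 527065 = 5 · 7 · 11 · 37²
gcd takes min exponent of each prime: 7 = 7

7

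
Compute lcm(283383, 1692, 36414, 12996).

38907625549212

lcm(283383, 1692) = 283383·1692/gcd = 479484036/9 = 53276004
lcm(53276004, 36414) = 53276004·36414/gcd = 1939992409656/18 = 107777356092
lcm(107777356092, 12996) = 107777356092·12996/gcd = 1400674519771632/36 = 38907625549212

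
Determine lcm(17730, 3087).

gcd first: 17730 = 5·3087 + 2295; 3087 = 1·2295 + 792; 2295 = 2·792 + 711; 792 = 1·711 + 81; 711 = 8·81 + 63; 81 = 1·63 + 18; 63 = 3·18 + 9; 18 = 2·9 + 0 → gcd = 9
lcm = 17730·3087/gcd = 54732510/9 = 6081390

6081390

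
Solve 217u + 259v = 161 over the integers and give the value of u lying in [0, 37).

gcd(217, 259) = 7 (Euclid: 259 = 1·217 + 42; 217 = 5·42 + 7; 42 = 6·7 + 0), and 7 | 161.
Extended Euclid: 217·(6) + 259·(-5) = 7. Scale by 23: u₀ = 138.
General solution u = u₀ + 37t; reducing mod 37 gives u = 27 (and v = -22).

27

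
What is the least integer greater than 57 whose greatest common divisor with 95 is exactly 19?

95 = 19·5. Any t with gcd(t, 95) = 19 is a multiple of 19, say 19s, with s coprime to 5.
Need s > 57/19, so s ≥ 4. First s ≥ 4 with gcd(s, 5) = 1 is s = 4. Thus t = 19·4 = 76.

76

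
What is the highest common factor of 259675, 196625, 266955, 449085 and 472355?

gcd(259675, 196625): 259675 = 1·196625 + 63050; 196625 = 3·63050 + 7475; 63050 = 8·7475 + 3250; 7475 = 2·3250 + 975; 3250 = 3·975 + 325; 975 = 3·325 + 0 → 325
gcd(325, 266955): 266955 = 821·325 + 130; 325 = 2·130 + 65; 130 = 2·65 + 0 → 65
gcd(65, 449085): 449085 = 6909·65 + 0 → 65
gcd(65, 472355): 472355 = 7267·65 + 0 → 65

65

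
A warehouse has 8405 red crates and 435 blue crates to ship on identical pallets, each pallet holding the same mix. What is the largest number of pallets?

5

8405 = 5 · 41²
435 = 3 · 5 · 29
Common: 5 = 5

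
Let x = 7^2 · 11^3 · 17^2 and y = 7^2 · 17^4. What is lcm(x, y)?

max exponent per prime: 7^2 · 11^3 · 17^4 = 5447156099

5447156099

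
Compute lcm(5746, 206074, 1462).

1497539758

lcm(5746, 206074) = 5746·206074/gcd = 1184101204/34 = 34826506
lcm(34826506, 1462) = 34826506·1462/gcd = 50916351772/34 = 1497539758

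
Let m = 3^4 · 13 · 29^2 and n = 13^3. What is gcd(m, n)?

min exponent per shared prime: 13 = 13

13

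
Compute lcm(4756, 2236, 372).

lcm(4756, 2236) = 4756·2236/gcd = 10634416/4 = 2658604
lcm(2658604, 372) = 2658604·372/gcd = 989000688/4 = 247250172

247250172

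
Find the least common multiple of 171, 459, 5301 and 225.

6758775

171 = 3² · 19; 459 = 3³ · 17; 5301 = 3² · 19 · 31; 225 = 3² · 5²
lcm takes max exponent of each prime: 3³ · 5² · 17 · 19 · 31 = 6758775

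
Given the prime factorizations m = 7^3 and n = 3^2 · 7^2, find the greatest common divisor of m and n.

49

min exponent per shared prime: 7^2 = 49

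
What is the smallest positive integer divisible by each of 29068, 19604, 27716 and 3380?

172809260

lcm(29068, 19604) = 29068·19604/gcd = 569849072/676 = 842972
lcm(842972, 27716) = 842972·27716/gcd = 23363811952/676 = 34561852
lcm(34561852, 3380) = 34561852·3380/gcd = 116819059760/676 = 172809260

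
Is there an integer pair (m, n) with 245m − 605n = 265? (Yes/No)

gcd(245, 605): 605 = 2·245 + 115; 245 = 2·115 + 15; 115 = 7·15 + 10; 15 = 1·10 + 5; 10 = 2·5 + 0 → 5
5 divides 265, so a solution exists.

Yes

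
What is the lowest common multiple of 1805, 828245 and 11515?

lcm(1805, 828245) = 1805·828245/gcd = 1494982225/5 = 298996445
lcm(298996445, 11515) = 298996445·11515/gcd = 3442944064175/5 = 688588812835

688588812835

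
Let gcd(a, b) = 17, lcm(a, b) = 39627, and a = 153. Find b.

a·b = gcd·lcm = 17·39627 = 673659, so b = 673659/153 = 4403.

4403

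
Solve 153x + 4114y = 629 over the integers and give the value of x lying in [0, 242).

31

Reduce mod 4114: 153x ≡ 629 (mod 4114). With g = gcd(153, 4114) = 17 dividing 629, divide through: 9x ≡ 37 (mod 242).
Since gcd(9, 242) = 1, x ≡ 37·(9)⁻¹ ≡ 31 (mod 242). Smallest non-negative: 31.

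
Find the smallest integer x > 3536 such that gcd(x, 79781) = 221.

3757

gcd(x, 79781) = 221 forces 221 | x; write x = 221s. Then gcd(221s, 221·361) = 221·gcd(s, 361), so need gcd(s, 361) = 1.
221s > 3536 gives s ≥ 17. The least s ≥ 17 coprime to 361 is 17, so x = 221·17 = 3757.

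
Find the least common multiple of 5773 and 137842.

795761866

gcd first: 137842 = 23·5773 + 5063; 5773 = 1·5063 + 710; 5063 = 7·710 + 93; 710 = 7·93 + 59; 93 = 1·59 + 34; 59 = 1·34 + 25; 34 = 1·25 + 9; 25 = 2·9 + 7; 9 = 1·7 + 2; 7 = 3·2 + 1; 2 = 2·1 + 0 → gcd = 1
lcm = 5773·137842/gcd = 795761866/1 = 795761866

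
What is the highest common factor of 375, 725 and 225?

gcd(375, 725): 725 = 1·375 + 350; 375 = 1·350 + 25; 350 = 14·25 + 0 → 25
gcd(25, 225): 225 = 9·25 + 0 → 25

25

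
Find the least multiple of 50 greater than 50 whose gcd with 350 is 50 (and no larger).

100

350 = 50·7. Any t with gcd(t, 350) = 50 is a multiple of 50, say 50s, with s coprime to 7.
Need s > 50/50, so s ≥ 2. First s ≥ 2 with gcd(s, 7) = 1 is s = 2. Thus t = 50·2 = 100.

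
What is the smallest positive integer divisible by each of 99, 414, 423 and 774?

9203634

lcm(99, 414) = 99·414/gcd = 40986/9 = 4554
lcm(4554, 423) = 4554·423/gcd = 1926342/9 = 214038
lcm(214038, 774) = 214038·774/gcd = 165665412/18 = 9203634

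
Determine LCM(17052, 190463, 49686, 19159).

17052 = 2² · 3 · 7² · 29; 190463 = 7² · 13² · 23; 49686 = 2 · 3 · 7² · 13²; 19159 = 7² · 17 · 23
lcm takes max exponent of each prime: 2² · 3 · 7² · 13² · 17 · 23 · 29 = 1126779108

1126779108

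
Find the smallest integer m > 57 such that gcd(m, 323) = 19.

76

Multiples of 19 above 57: 19·4, 19·5, … . Need the cofactor coprime to 323/19 = 17.
Checking s = 4, 5, … the first with gcd(s, 17) = 1 is s = 4, giving 76.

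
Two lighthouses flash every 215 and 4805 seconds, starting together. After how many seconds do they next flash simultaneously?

206615

215 = 5 · 43; 4805 = 5 · 31²
max exponents: 5 · 31² · 43 = 206615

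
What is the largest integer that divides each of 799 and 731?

Euclid: 799 = 1·731 + 68; 731 = 10·68 + 51; 68 = 1·51 + 17; 51 = 3·17 + 0. Last nonzero remainder: 17.

17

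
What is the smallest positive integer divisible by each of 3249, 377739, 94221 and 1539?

3249 = 3² · 19²; 377739 = 3² · 19 · 47²; 94221 = 3² · 19² · 29; 1539 = 3⁴ · 19
lcm takes max exponent of each prime: 3⁴ · 19² · 29 · 47² = 1873207701

1873207701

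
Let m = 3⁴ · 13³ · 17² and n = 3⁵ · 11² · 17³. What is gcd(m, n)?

23409

min exponent per shared prime: 3⁴ · 17² = 23409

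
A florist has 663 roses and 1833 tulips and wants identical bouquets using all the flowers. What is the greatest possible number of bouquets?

Euclid: 1833 = 2·663 + 507; 663 = 1·507 + 156; 507 = 3·156 + 39; 156 = 4·39 + 0. Last nonzero remainder: 39.

39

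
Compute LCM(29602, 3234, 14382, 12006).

29602 = 2 · 19² · 41; 3234 = 2 · 3 · 7² · 11; 14382 = 2 · 3² · 17 · 47; 12006 = 2 · 3² · 23 · 29
lcm takes max exponent of each prime: 2 · 3² · 7² · 11 · 17 · 19² · 23 · 29 · 41 · 47 = 76528806812766

76528806812766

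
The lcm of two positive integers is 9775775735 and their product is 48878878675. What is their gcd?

From gcd × lcm = uv: gcd = 48878878675 / 9775775735 = 5.

5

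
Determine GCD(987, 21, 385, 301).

gcd(987, 21): 987 = 47·21 + 0 → 21
gcd(21, 385): 385 = 18·21 + 7; 21 = 3·7 + 0 → 7
gcd(7, 301): 301 = 43·7 + 0 → 7

7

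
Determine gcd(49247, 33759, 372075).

49247 = 11³ · 37; 33759 = 3² · 11² · 31; 372075 = 3 · 5² · 11² · 41
gcd takes min exponent of each prime: 11² = 121

121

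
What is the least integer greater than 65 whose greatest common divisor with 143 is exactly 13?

78

143 = 13·11. Any k with gcd(k, 143) = 13 is a multiple of 13, say 13s, with s coprime to 11.
Need s > 65/13, so s ≥ 6. First s ≥ 6 with gcd(s, 11) = 1 is s = 6. Thus k = 13·6 = 78.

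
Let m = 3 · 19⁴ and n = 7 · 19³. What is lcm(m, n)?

max exponent per prime: 3 · 7 · 19⁴ = 2736741

2736741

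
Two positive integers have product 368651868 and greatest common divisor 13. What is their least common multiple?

gcd·lcm = product, so lcm = 368651868/13 = 28357836.

28357836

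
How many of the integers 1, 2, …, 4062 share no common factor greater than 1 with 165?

1969

Prime factors of 165: 3, 5, 11. Count integers ≤ 4062 divisible by none of them.
By inclusion–exclusion: 4062 − ⌊4062/3⌋ − ⌊4062/5⌋ − ⌊4062/11⌋ + ⌊4062/15⌋ + ⌊4062/33⌋ + ⌊4062/55⌋ − ⌊4062/165⌋ = 1969.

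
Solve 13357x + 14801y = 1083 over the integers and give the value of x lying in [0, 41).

Euclid: 14801 = 1·13357 + 1444; 13357 = 9·1444 + 361; 1444 = 4·361 + 0 → gcd = 361; 1083 = 361·3.
Back-substitution yields 13357·(10) + 14801·(-9) = 361, so one solution is x = 10·3 = 30, y = -9·3 = -27.
Solutions in x differ by 14801/361 = 41; the one in [0, 41) is 30 mod 41 = 30.

30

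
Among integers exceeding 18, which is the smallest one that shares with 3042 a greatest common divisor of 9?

27

3042 = 9·338. Any x with gcd(x, 3042) = 9 is a multiple of 9, say 9s, with s coprime to 338.
Need s > 18/9, so s ≥ 3. First s ≥ 3 with gcd(s, 338) = 1 is s = 3. Thus x = 9·3 = 27.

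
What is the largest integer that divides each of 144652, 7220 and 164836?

4

gcd(144652, 7220): 144652 = 20·7220 + 252; 7220 = 28·252 + 164; 252 = 1·164 + 88; 164 = 1·88 + 76; 88 = 1·76 + 12; 76 = 6·12 + 4; 12 = 3·4 + 0 → 4
gcd(4, 164836): 164836 = 41209·4 + 0 → 4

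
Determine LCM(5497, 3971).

gcd first: 5497 = 1·3971 + 1526; 3971 = 2·1526 + 919; 1526 = 1·919 + 607; 919 = 1·607 + 312; 607 = 1·312 + 295; 312 = 1·295 + 17; 295 = 17·17 + 6; 17 = 2·6 + 5; 6 = 1·5 + 1; 5 = 5·1 + 0 → gcd = 1
lcm = 5497·3971/gcd = 21828587/1 = 21828587

21828587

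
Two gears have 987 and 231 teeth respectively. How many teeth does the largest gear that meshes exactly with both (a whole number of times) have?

Euclid: 987 = 4·231 + 63; 231 = 3·63 + 42; 63 = 1·42 + 21; 42 = 2·21 + 0. Last nonzero remainder: 21.

21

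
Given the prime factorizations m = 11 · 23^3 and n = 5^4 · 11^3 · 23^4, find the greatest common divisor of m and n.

min exponent per shared prime: 11 · 23^3 = 133837

133837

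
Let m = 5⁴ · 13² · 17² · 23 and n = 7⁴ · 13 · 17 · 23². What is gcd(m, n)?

5083

min exponent per shared prime: 13 · 17 · 23 = 5083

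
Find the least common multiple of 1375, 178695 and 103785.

1375 = 5³ · 11; 178695 = 3² · 5 · 11 · 19²; 103785 = 3 · 5 · 11 · 17 · 37
lcm takes max exponent of each prime: 3² · 5³ · 11 · 17 · 19² · 37 = 2809978875

2809978875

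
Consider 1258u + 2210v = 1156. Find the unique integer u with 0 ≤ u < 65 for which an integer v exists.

gcd(1258, 2210) = 34 (Euclid: 2210 = 1·1258 + 952; 1258 = 1·952 + 306; 952 = 3·306 + 34; 306 = 9·34 + 0), and 34 | 1156.
Extended Euclid: 1258·(-7) + 2210·(4) = 34. Scale by 34: u₀ = -238.
General solution u = u₀ + 65t; reducing mod 65 gives u = 22 (and v = -12).

22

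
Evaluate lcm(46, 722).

16606

46 = 2 · 23; 722 = 2 · 19²
max exponents: 2 · 19² · 23 = 16606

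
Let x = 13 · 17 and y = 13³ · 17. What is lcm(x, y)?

37349

max exponent per prime: 13³ · 17 = 37349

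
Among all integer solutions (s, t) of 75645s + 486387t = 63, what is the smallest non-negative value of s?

Reduce mod 486387: 75645s ≡ 63 (mod 486387). With g = gcd(75645, 486387) = 9 dividing 63, divide through: 8405s ≡ 7 (mod 54043).
Since gcd(8405, 54043) = 1, s ≡ 7·(8405)⁻¹ ≡ 31995 (mod 54043). Smallest non-negative: 31995.

31995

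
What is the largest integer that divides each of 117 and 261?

9

Euclid: 261 = 2·117 + 27; 117 = 4·27 + 9; 27 = 3·9 + 0. Last nonzero remainder: 9.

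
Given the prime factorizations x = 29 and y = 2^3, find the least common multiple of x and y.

max exponent per prime: 2^3 · 29 = 232

232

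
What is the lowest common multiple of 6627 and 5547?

12253323

6627 = 3 · 47²; 5547 = 3 · 43²
max exponents: 3 · 43² · 47² = 12253323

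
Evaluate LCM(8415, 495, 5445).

8415 = 3² · 5 · 11 · 17; 495 = 3² · 5 · 11; 5445 = 3² · 5 · 11²
lcm takes max exponent of each prime: 3² · 5 · 11² · 17 = 92565

92565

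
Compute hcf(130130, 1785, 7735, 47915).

35

gcd(130130, 1785): 130130 = 72·1785 + 1610; 1785 = 1·1610 + 175; 1610 = 9·175 + 35; 175 = 5·35 + 0 → 35
gcd(35, 7735): 7735 = 221·35 + 0 → 35
gcd(35, 47915): 47915 = 1369·35 + 0 → 35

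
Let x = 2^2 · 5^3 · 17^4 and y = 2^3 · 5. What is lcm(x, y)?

max exponent per prime: 2^3 · 5^3 · 17^4 = 83521000

83521000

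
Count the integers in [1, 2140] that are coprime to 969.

1272

969 = 3·17·19. Inclusion–exclusion on these primes:
2140 − ⌊2140/3⌋ − ⌊2140/17⌋ − ⌊2140/19⌋ + ⌊2140/51⌋ + ⌊2140/57⌋ + ⌊2140/323⌋ − ⌊2140/969⌋ = 1272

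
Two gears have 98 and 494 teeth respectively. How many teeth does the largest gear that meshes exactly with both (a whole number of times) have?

98 = 2 · 7²
494 = 2 · 13 · 19
Common: 2 = 2

2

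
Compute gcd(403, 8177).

13

Euclid: 8177 = 20·403 + 117; 403 = 3·117 + 52; 117 = 2·52 + 13; 52 = 4·13 + 0. Last nonzero remainder: 13.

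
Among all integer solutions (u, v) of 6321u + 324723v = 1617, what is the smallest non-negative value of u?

103

gcd(6321, 324723) = 147 (Euclid: 324723 = 51·6321 + 2352; 6321 = 2·2352 + 1617; 2352 = 1·1617 + 735; 1617 = 2·735 + 147; 735 = 5·147 + 0), and 147 | 1617.
Extended Euclid: 6321·(411) + 324723·(-8) = 147. Scale by 11: u₀ = 4521.
General solution u = u₀ + 2209t; reducing mod 2209 gives u = 103 (and v = -2).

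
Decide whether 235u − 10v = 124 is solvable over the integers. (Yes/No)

gcd(235, 10): 235 = 23·10 + 5; 10 = 2·5 + 0 → 5
5 does not divide 124, so a solution does not exist.

No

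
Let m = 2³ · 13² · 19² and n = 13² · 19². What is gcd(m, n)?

min exponent per shared prime: 13² · 19² = 61009

61009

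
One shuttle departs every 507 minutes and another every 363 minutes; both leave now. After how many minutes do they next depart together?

61347

507 = 3 · 13²; 363 = 3 · 11²
max exponents: 3 · 11² · 13² = 61347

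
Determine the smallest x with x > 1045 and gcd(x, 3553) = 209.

1254

Multiples of 209 above 1045: 209·6, 209·7, … . Need the cofactor coprime to 3553/209 = 17.
Checking s = 6, 7, … the first with gcd(s, 17) = 1 is s = 6, giving 1254.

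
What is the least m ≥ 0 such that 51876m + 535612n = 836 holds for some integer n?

Euclid: 535612 = 10·51876 + 16852; 51876 = 3·16852 + 1320; 16852 = 12·1320 + 1012; 1320 = 1·1012 + 308; 1012 = 3·308 + 88; 308 = 3·88 + 44; 88 = 2·44 + 0 → gcd = 44; 836 = 44·19.
Back-substitution yields 51876·(5276) + 535612·(-511) = 44, so one solution is m = 5276·19 = 100244, n = -511·19 = -9709.
Solutions in m differ by 535612/44 = 12173; the one in [0, 12173) is 100244 mod 12173 = 2860.

2860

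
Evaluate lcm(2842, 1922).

2842 = 2 · 7² · 29; 1922 = 2 · 31²
max exponents: 2 · 7² · 29 · 31² = 2731162

2731162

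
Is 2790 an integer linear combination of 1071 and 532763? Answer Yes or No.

gcd(1071, 532763): 532763 = 497·1071 + 476; 1071 = 2·476 + 119; 476 = 4·119 + 0 → 119
119 does not divide 2790, so a solution does not exist.

No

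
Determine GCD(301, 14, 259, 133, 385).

7

301 = 7 · 43; 14 = 2 · 7; 259 = 7 · 37; 133 = 7 · 19; 385 = 5 · 7 · 11
gcd takes min exponent of each prime: 7 = 7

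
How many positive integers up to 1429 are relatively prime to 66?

434

Prime factors of 66: 2, 3, 11. Count integers ≤ 1429 divisible by none of them.
By inclusion–exclusion: 1429 − ⌊1429/2⌋ − ⌊1429/3⌋ − ⌊1429/11⌋ + ⌊1429/6⌋ + ⌊1429/22⌋ + ⌊1429/33⌋ − ⌊1429/66⌋ = 434.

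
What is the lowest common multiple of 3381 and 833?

gcd first: 3381 = 4·833 + 49; 833 = 17·49 + 0 → gcd = 49
lcm = 3381·833/gcd = 2816373/49 = 57477

57477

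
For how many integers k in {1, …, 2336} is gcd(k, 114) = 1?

738

114 = 2·3·19. Inclusion–exclusion on these primes:
2336 − ⌊2336/2⌋ − ⌊2336/3⌋ − ⌊2336/19⌋ + ⌊2336/6⌋ + ⌊2336/38⌋ + ⌊2336/57⌋ − ⌊2336/114⌋ = 738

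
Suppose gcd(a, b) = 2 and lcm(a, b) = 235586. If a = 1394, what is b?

338

a·b = gcd·lcm = 2·235586 = 471172, so b = 471172/1394 = 338.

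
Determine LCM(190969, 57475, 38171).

190969 = 19² · 23²; 57475 = 5² · 11² · 19; 38171 = 7² · 19 · 41
lcm takes max exponent of each prime: 5² · 7² · 11² · 19² · 23² · 41 = 1160561581025

1160561581025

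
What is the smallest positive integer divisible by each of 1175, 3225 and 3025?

18340575

1175 = 5² · 47; 3225 = 3 · 5² · 43; 3025 = 5² · 11²
lcm takes max exponent of each prime: 3 · 5² · 11² · 43 · 47 = 18340575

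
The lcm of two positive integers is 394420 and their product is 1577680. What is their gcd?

gcd·lcm = product, so gcd = 1577680/394420 = 4.

4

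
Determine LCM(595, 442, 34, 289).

lcm(595, 442) = 595·442/gcd = 262990/17 = 15470
lcm(15470, 34) = 15470·34/gcd = 525980/34 = 15470
lcm(15470, 289) = 15470·289/gcd = 4470830/17 = 262990

262990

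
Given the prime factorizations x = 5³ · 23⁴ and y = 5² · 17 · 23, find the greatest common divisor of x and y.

min exponent per shared prime: 5² · 23 = 575

575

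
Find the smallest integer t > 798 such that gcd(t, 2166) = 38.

836

2166 = 38·57. Any t with gcd(t, 2166) = 38 is a multiple of 38, say 38s, with s coprime to 57.
Need s > 798/38, so s ≥ 22. First s ≥ 22 with gcd(s, 57) = 1 is s = 22. Thus t = 38·22 = 836.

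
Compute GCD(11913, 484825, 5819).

gcd(11913, 484825): 484825 = 40·11913 + 8305; 11913 = 1·8305 + 3608; 8305 = 2·3608 + 1089; 3608 = 3·1089 + 341; 1089 = 3·341 + 66; 341 = 5·66 + 11; 66 = 6·11 + 0 → 11
gcd(11, 5819): 5819 = 529·11 + 0 → 11

11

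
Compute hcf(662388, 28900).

662388 = 2² · 3 · 17² · 191
28900 = 2² · 5² · 17²
Common: 2² · 17² = 1156

1156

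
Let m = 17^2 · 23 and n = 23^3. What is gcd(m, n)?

23

min exponent per shared prime: 23 = 23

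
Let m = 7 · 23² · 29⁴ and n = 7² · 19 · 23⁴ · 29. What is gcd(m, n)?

min exponent per shared prime: 7 · 23² · 29 = 107387

107387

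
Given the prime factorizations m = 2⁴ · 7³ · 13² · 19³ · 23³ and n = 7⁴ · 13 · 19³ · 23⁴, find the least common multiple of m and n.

max exponent per prime: 2⁴ · 7⁴ · 13² · 19³ · 23⁴ = 12461519294691376

12461519294691376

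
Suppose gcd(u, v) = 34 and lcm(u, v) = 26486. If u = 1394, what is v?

646

u·v = gcd·lcm = 34·26486 = 900524, so v = 900524/1394 = 646.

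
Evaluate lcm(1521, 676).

6084

1521 = 3² · 13²; 676 = 2² · 13²
max exponents: 2² · 3² · 13² = 6084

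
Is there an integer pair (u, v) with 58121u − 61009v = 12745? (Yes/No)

No

By Bézout, 58121u − 61009v = 12745 has integer solutions iff gcd(58121, 61009) | 12745.
Euclid: 61009 = 1·58121 + 2888; 58121 = 20·2888 + 361; 2888 = 8·361 + 0. gcd = 361; 12745 mod 361 = 110. No.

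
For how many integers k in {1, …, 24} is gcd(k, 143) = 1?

21

143 = 11·13. Inclusion–exclusion on these primes:
24 − ⌊24/11⌋ − ⌊24/13⌋ + ⌊24/143⌋ = 21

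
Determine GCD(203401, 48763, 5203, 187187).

gcd(203401, 48763): 203401 = 4·48763 + 8349; 48763 = 5·8349 + 7018; 8349 = 1·7018 + 1331; 7018 = 5·1331 + 363; 1331 = 3·363 + 242; 363 = 1·242 + 121; 242 = 2·121 + 0 → 121
gcd(121, 5203): 5203 = 43·121 + 0 → 121
gcd(121, 187187): 187187 = 1547·121 + 0 → 121

121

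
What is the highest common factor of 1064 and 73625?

1064 = 2³ · 7 · 19
73625 = 5³ · 19 · 31
Common: 19 = 19

19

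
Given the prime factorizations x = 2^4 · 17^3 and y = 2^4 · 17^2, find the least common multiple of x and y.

max exponent per prime: 2^4 · 17^3 = 78608

78608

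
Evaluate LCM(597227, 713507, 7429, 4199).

394463058457

lcm(597227, 713507) = 597227·713507/gcd = 426125645089/323 = 1319274443
lcm(1319274443, 7429) = 1319274443·7429/gcd = 9800889837047/323 = 30343312189
lcm(30343312189, 4199) = 30343312189·4199/gcd = 127411567881611/323 = 394463058457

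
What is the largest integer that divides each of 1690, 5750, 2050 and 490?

10

gcd(1690, 5750): 5750 = 3·1690 + 680; 1690 = 2·680 + 330; 680 = 2·330 + 20; 330 = 16·20 + 10; 20 = 2·10 + 0 → 10
gcd(10, 2050): 2050 = 205·10 + 0 → 10
gcd(10, 490): 490 = 49·10 + 0 → 10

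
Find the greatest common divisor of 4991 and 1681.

Euclid: 4991 = 2·1681 + 1629; 1681 = 1·1629 + 52; 1629 = 31·52 + 17; 52 = 3·17 + 1; 17 = 17·1 + 0. Last nonzero remainder: 1.

1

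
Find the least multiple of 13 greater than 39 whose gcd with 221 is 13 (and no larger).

52

Multiples of 13 above 39: 13·4, 13·5, … . Need the cofactor coprime to 221/13 = 17.
Checking s = 4, 5, … the first with gcd(s, 17) = 1 is s = 4, giving 52.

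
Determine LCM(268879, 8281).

268879 = 13² · 37 · 43; 8281 = 7² · 13²
max exponents: 7² · 13² · 37 · 43 = 13175071

13175071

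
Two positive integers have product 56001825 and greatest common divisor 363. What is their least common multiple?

For any two positive integers, gcd × lcm equals their product. Hence lcm = 56001825 / 363 = 154275.

154275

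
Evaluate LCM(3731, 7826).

320866

gcd first: 7826 = 2·3731 + 364; 3731 = 10·364 + 91; 364 = 4·91 + 0 → gcd = 91
lcm = 3731·7826/gcd = 29198806/91 = 320866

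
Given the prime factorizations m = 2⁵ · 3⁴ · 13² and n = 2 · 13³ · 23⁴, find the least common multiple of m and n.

max exponent per prime: 2⁵ · 3⁴ · 13³ · 23⁴ = 1593589274784

1593589274784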